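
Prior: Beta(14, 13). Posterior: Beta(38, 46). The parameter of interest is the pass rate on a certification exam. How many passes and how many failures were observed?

Under Beta–binomial conjugacy the posterior parameters are (α+s, β+f).
So s = 38 − 14 = 24 and f = 46 − 13 = 33.

24 passes and 33 failures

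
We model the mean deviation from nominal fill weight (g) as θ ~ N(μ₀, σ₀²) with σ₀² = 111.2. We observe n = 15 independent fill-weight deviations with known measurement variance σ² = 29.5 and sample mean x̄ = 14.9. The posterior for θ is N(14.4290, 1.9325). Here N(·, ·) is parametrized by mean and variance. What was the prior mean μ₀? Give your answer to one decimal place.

μ₀ = -12.2

With known observation variance, the Normal–Normal posterior has precision τ_n = τ₀ + n/σ² and mean μ_n = (τ₀μ₀ + (n/σ²)x̄)/τ_n.
Here τ₀ = 1/111.2 = 0.008993 and τ_data = 15/29.5 = 0.508475, so τ_n = 0.517468.
Rearranging for μ₀: μ₀ = (μ_n·τ_n − τ_data·x̄)/τ₀ = (14.4290·0.517468 − 0.508475·14.9) / 0.008993 = -0.109732/0.008993 ≈ -12.2.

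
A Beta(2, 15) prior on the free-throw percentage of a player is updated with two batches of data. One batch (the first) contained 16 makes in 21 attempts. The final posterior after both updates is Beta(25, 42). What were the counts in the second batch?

Because Beta–binomial updating is additive in the counts, the combined data contributed (α_post−α_prior, β_post−β_prior) successes and failures.
Total across both batches: 25−2=23 makes, 42−15=27 misses.
Subtract the first batch: 23−16=7 makes and 27−5=22 misses.

7 makes and 22 misses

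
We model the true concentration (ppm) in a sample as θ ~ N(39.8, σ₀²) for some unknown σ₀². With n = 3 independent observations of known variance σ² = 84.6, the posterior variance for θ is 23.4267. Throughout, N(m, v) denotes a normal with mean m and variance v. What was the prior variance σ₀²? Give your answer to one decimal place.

σ₀² = 138.4

For the Normal–Normal model with known σ², precisions add: τ_n = τ₀ + n/σ².
So 1/σ₀² = 1/23.4267 − 3/84.6 = 0.042686 − 0.035461 = 0.007225.
Hence σ₀² = 1/0.007225 ≈ 138.4.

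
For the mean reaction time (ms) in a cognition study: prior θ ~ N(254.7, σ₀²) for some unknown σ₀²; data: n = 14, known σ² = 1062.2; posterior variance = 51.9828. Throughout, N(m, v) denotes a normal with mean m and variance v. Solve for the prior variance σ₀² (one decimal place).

Posterior precision equals prior precision plus data precision: 1/σ_n² = 1/σ₀² + n/σ².
So 1/σ₀² = 1/51.9828 − 14/1062.2 = 0.019237 − 0.013180 = 0.006057.
Hence σ₀² = 1/0.006057 ≈ 165.1.

σ₀² = 165.1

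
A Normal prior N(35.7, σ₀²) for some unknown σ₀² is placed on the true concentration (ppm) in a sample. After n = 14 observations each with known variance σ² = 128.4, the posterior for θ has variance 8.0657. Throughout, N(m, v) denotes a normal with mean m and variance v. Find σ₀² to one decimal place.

σ₀² = 66.9

For the Normal–Normal model with known σ², precisions add: τ_n = τ₀ + n/σ².
So 1/σ₀² = 1/8.0657 − 14/128.4 = 0.123982 − 0.109034 = 0.014948.
Hence σ₀² = 1/0.014948 ≈ 66.9.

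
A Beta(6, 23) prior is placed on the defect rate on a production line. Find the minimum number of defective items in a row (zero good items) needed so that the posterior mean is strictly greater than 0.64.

k = 35

After k defective items and 0 good items the posterior is Beta(6+k, 23), with mean (6+k)/(6+23+k).
Set (6+k)/(29+k) > 0.64 and solve: k > (0.64·29 − 6)/(1 − 0.64) = 34.889.
The smallest integer exceeding 34.889 is 35.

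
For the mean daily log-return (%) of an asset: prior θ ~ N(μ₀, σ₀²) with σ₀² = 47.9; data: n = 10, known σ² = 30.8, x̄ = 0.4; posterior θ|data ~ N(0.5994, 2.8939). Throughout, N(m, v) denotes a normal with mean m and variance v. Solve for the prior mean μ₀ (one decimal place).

μ₀ = 3.7

With known observation variance, the Normal–Normal posterior has precision τ_n = τ₀ + n/σ² and mean μ_n = (τ₀μ₀ + (n/σ²)x̄)/τ_n.
Here τ₀ = 1/47.9 = 0.020877 and τ_data = 10/30.8 = 0.324675, so τ_n = 0.345552.
Rearranging for μ₀: μ₀ = (μ_n·τ_n − τ_data·x̄)/τ₀ = (0.5994·0.345552 − 0.324675·0.4) / 0.020877 = 0.077254/0.020877 ≈ 3.7.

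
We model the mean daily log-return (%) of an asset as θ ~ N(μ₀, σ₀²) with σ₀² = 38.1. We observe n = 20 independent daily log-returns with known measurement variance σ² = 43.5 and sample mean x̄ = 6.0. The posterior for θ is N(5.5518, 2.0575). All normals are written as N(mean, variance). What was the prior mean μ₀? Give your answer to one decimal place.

The posterior mean is a precision-weighted average: μ_n = (τ₀μ₀ + τ_data·x̄)/(τ₀+τ_data), with τ₀=1/σ₀² and τ_data=n/σ².
Here τ₀ = 1/38.1 = 0.026247 and τ_data = 20/43.5 = 0.459770, so τ_n = 0.486017.
Rearranging for μ₀: μ₀ = (μ_n·τ_n − τ_data·x̄)/τ₀ = (5.5518·0.486017 − 0.459770·6.0) / 0.026247 = -0.060351/0.026247 ≈ -2.3.

μ₀ = -2.3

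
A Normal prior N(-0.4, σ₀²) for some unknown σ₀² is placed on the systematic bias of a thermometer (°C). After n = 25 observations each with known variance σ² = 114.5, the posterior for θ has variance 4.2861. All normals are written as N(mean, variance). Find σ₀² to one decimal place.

σ₀² = 66.8

Posterior precision equals prior precision plus data precision: 1/σ_n² = 1/σ₀² + n/σ².
So 1/σ₀² = 1/4.2861 − 25/114.5 = 0.233312 − 0.218341 = 0.014971.
Hence σ₀² = 1/0.014971 ≈ 66.8.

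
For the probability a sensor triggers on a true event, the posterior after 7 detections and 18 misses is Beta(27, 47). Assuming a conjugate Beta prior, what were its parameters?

Under Beta–binomial conjugacy the posterior parameters are (α+s, β+f).
Subtract the data counts: 27−7=20, 47−18=29.

Beta(20, 29)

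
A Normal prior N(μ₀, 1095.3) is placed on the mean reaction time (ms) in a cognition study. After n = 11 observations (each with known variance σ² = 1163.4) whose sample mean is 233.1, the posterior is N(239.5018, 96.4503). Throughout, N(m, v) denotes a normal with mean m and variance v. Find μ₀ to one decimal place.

μ₀ = 305.8

The posterior mean is a precision-weighted average: μ_n = (τ₀μ₀ + τ_data·x̄)/(τ₀+τ_data), with τ₀=1/σ₀² and τ_data=n/σ².
Here τ₀ = 1/1095.3 = 0.000913 and τ_data = 11/1163.4 = 0.009455, so τ_n = 0.010368.
Rearranging for μ₀: μ₀ = (μ_n·τ_n − τ_data·x̄)/τ₀ = (239.5018·0.010368 − 0.009455·233.1) / 0.000913 = 0.279194/0.000913 ≈ 305.8.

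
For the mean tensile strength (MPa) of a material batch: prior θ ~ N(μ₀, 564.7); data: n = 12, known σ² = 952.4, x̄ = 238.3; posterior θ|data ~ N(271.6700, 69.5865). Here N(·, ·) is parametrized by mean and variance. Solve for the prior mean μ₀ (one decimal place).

The posterior mean is a precision-weighted average: μ_n = (τ₀μ₀ + τ_data·x̄)/(τ₀+τ_data), with τ₀=1/σ₀² and τ_data=n/σ².
Here τ₀ = 1/564.7 = 0.001771 and τ_data = 12/952.4 = 0.012600, so τ_n = 0.014371.
Rearranging for μ₀: μ₀ = (μ_n·τ_n − τ_data·x̄)/τ₀ = (271.6700·0.014371 − 0.012600·238.3) / 0.001771 = 0.901590/0.001771 ≈ 509.1.

μ₀ = 509.1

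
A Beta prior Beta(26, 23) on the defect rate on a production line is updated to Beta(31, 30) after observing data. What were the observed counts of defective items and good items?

5 defective items and 7 good items

A Beta(α, β) prior with s successes and f failures in binomial data gives a Beta(α+s, β+f) posterior.
Match parameters: s=31−26=5, f=30−23=7.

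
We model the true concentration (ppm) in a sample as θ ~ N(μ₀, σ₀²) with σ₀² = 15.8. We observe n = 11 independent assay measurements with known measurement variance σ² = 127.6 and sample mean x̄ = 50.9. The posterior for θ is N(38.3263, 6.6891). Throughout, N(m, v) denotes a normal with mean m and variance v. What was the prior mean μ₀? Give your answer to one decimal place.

With known observation variance, the Normal–Normal posterior has precision τ_n = τ₀ + n/σ² and mean μ_n = (τ₀μ₀ + (n/σ²)x̄)/τ_n.
Here τ₀ = 1/15.8 = 0.063291 and τ_data = 11/127.6 = 0.086207, so τ_n = 0.149498.
Rearranging for μ₀: μ₀ = (μ_n·τ_n − τ_data·x̄)/τ₀ = (38.3263·0.149498 − 0.086207·50.9) / 0.063291 = 1.341769/0.063291 ≈ 21.2.

μ₀ = 21.2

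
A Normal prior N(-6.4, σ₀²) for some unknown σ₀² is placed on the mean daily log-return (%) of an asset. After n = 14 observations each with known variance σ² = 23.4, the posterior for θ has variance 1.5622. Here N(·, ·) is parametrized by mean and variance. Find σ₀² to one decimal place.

σ₀² = 23.9

Posterior precision equals prior precision plus data precision: 1/σ_n² = 1/σ₀² + n/σ².
So 1/σ₀² = 1/1.5622 − 14/23.4 = 0.640123 − 0.598291 = 0.041832.
Hence σ₀² = 1/0.041832 ≈ 23.9.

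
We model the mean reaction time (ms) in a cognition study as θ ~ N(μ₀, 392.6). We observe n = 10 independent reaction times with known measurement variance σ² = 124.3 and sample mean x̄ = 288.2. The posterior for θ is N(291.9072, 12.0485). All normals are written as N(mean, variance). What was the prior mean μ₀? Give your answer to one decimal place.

The posterior mean is a precision-weighted average: μ_n = (τ₀μ₀ + τ_data·x̄)/(τ₀+τ_data), with τ₀=1/σ₀² and τ_data=n/σ².
Here τ₀ = 1/392.6 = 0.002547 and τ_data = 10/124.3 = 0.080451, so τ_n = 0.082998.
Rearranging for μ₀: μ₀ = (μ_n·τ_n − τ_data·x̄)/τ₀ = (291.9072·0.082998 − 0.080451·288.2) / 0.002547 = 1.041736/0.002547 ≈ 409.0.

μ₀ = 409.0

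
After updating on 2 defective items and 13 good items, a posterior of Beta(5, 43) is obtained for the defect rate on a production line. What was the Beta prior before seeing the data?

Beta(3, 30)

Under Beta–binomial conjugacy the posterior parameters are (α+s, β+f).
Subtract the data counts: 5−2=3, 43−13=30.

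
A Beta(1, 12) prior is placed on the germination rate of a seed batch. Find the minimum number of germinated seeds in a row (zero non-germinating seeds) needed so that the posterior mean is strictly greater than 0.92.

After k germinated seeds and 0 non-germinating seeds the posterior is Beta(1+k, 12), with mean (1+k)/(1+12+k).
Set (1+k)/(13+k) > 0.92 and solve: k > (0.92·13 − 1)/(1 − 0.92) = 137.000.
The smallest integer exceeding 137.000 is 138.

k = 138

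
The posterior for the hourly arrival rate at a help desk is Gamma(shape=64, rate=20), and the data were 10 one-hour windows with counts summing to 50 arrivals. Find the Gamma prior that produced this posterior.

Gamma(shape=14, rate=10)

Gamma–Poisson conjugacy: posterior shape = α + Σxᵢ, posterior rate = β + n.
So α = 64 − 50 = 14 and β = 20 − 10 = 10.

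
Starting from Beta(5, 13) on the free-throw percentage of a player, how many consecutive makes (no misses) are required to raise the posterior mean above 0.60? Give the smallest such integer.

k = 15

After k makes and 0 misses the posterior is Beta(5+k, 13), with mean (5+k)/(5+13+k).
Set (5+k)/(18+k) > 0.60 and solve: k > (0.60·18 − 5)/(1 − 0.60) = 14.500.
The smallest integer exceeding 14.500 is 15, and checking k=15: (20)/(33) = 0.6061 > 0.60.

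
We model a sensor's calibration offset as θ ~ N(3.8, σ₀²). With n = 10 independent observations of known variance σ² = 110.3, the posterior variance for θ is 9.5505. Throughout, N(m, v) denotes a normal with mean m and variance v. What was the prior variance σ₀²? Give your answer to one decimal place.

For the Normal–Normal model with known σ², precisions add: τ_n = τ₀ + n/σ².
So 1/σ₀² = 1/9.5505 − 10/110.3 = 0.104707 − 0.090662 = 0.014045.
Hence σ₀² = 1/0.014045 ≈ 71.2.

σ₀² = 71.2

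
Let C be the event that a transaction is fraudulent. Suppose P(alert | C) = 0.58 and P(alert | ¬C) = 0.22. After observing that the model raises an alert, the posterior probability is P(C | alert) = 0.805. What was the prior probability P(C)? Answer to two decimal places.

Bayes' rule in odds form gives O(C|E) = O(C)·[P(E|C)/P(E|¬C)], hence O(C) = O(C|E)/LR.
Posterior odds = 0.805/(1−0.805) = 4.1282. LR = 0.58/0.22 = 2.6364.
Prior odds = 4.1282/2.6364 = 1.5658, so P(C) = 1.5658/(1+1.5658) ≈ 0.61.

P(C) = 0.61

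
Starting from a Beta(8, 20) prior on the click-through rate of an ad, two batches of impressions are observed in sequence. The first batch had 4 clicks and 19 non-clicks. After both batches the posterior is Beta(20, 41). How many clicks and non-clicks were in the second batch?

8 clicks and 2 non-clicks

Sequential conjugate updates are equivalent to a single update on the pooled data, so total successes = posterior α − prior α and total failures = posterior β − prior β.
Total across both batches: 20−8=12 clicks, 41−20=21 non-clicks.
Subtract the first batch: 12−4=8 clicks and 21−19=2 non-clicks.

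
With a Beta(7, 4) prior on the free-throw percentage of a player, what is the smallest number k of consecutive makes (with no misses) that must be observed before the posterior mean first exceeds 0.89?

k = 26

After k makes and 0 misses the posterior is Beta(7+k, 4), with mean (7+k)/(7+4+k).
Set (7+k)/(11+k) > 0.89 and solve: k > (0.89·11 − 7)/(1 − 0.89) = 25.364.
The smallest integer exceeding 25.364 is 26.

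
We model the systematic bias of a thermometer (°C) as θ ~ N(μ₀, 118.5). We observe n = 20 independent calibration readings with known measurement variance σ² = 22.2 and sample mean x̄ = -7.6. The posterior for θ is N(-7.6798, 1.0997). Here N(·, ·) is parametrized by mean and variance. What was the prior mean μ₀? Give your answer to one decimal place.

μ₀ = -16.2

The posterior mean is a precision-weighted average: μ_n = (τ₀μ₀ + τ_data·x̄)/(τ₀+τ_data), with τ₀=1/σ₀² and τ_data=n/σ².
Here τ₀ = 1/118.5 = 0.008439 and τ_data = 20/22.2 = 0.900901, so τ_n = 0.909340.
Rearranging for μ₀: μ₀ = (μ_n·τ_n − τ_data·x̄)/τ₀ = (-7.6798·0.909340 − 0.900901·-7.6) / 0.008439 = -0.136702/0.008439 ≈ -16.2.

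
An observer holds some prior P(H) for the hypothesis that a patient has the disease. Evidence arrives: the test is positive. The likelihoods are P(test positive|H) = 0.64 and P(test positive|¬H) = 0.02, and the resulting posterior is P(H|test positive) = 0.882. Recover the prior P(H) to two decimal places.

P(H) = 0.19

Bayes' rule in odds form gives O(H|E) = O(H)·[P(E|H)/P(E|¬H)], hence O(H) = O(H|E)/LR.
Posterior odds = 0.882/(1−0.882) = 7.4746. LR = 0.64/0.02 = 32.0000.
Prior odds = 7.4746/32.0000 = 0.2336, so P(H) = 0.2336/(1+0.2336) ≈ 0.19.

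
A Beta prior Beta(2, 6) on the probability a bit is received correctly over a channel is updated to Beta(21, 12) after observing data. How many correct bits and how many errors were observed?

Under Beta–binomial conjugacy the posterior parameters are (a+s, b+f).
Match parameters: s=21−2=19, f=12−6=6.

19 correct bits and 6 errors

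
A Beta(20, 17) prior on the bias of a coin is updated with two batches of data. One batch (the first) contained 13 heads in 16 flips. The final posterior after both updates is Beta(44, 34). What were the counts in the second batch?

Sequential conjugate updates are equivalent to a single update on the pooled data, so total successes = posterior α − prior α and total failures = posterior β − prior β.
Total across both batches: 44−20=24 heads, 34−17=17 tails.
Subtract the first batch: 24−13=11 heads and 17−3=14 tails.

11 heads and 14 tails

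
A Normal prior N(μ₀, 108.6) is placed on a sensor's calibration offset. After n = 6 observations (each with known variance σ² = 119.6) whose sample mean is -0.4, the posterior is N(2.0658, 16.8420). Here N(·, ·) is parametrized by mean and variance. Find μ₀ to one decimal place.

μ₀ = 15.5

The posterior mean is a precision-weighted average: μ_n = (τ₀μ₀ + τ_data·x̄)/(τ₀+τ_data), with τ₀=1/σ₀² and τ_data=n/σ².
Here τ₀ = 1/108.6 = 0.009208 and τ_data = 6/119.6 = 0.050167, so τ_n = 0.059375.
Rearranging for μ₀: μ₀ = (μ_n·τ_n − τ_data·x̄)/τ₀ = (2.0658·0.059375 − 0.050167·-0.4) / 0.009208 = 0.142724/0.009208 ≈ 15.5.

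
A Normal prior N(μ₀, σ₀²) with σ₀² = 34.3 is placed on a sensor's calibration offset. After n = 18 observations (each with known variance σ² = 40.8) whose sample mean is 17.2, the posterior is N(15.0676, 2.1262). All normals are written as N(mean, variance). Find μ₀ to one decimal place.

With known observation variance, the Normal–Normal posterior has precision τ_n = τ₀ + n/σ² and mean μ_n = (τ₀μ₀ + (n/σ²)x̄)/τ_n.
Here τ₀ = 1/34.3 = 0.029155 and τ_data = 18/40.8 = 0.441176, so τ_n = 0.470331.
Rearranging for μ₀: μ₀ = (μ_n·τ_n − τ_data·x̄)/τ₀ = (15.0676·0.470331 − 0.441176·17.2) / 0.029155 = -0.501468/0.029155 ≈ -17.2.

μ₀ = -17.2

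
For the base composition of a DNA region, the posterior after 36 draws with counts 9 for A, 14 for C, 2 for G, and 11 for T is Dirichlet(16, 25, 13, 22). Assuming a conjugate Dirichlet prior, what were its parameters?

For a Dirichlet(α) prior with multinomial counts c, the posterior is Dirichlet(α + c) componentwise.
Subtract each count from the matching posterior parameter: 16−9=7, 25−14=11, 13−2=11, 22−11=11.

Dirichlet(7, 11, 11, 11)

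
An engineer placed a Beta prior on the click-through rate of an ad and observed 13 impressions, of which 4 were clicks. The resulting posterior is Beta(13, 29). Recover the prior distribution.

Beta(9, 20)

Beta is conjugate to the binomial likelihood: posterior = Beta(α+s, β+f).
So α = 13 − 4 = 9 and β = 29 − 9 = 20.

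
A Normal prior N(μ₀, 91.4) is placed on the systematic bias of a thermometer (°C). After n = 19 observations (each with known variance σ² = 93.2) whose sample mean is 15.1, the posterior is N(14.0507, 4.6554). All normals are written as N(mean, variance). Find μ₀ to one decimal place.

The posterior mean is a precision-weighted average: μ_n = (τ₀μ₀ + τ_data·x̄)/(τ₀+τ_data), with τ₀=1/σ₀² and τ_data=n/σ².
Here τ₀ = 1/91.4 = 0.010941 and τ_data = 19/93.2 = 0.203863, so τ_n = 0.214804.
Rearranging for μ₀: μ₀ = (μ_n·τ_n − τ_data·x̄)/τ₀ = (14.0507·0.214804 − 0.203863·15.1) / 0.010941 = -0.060185/0.010941 ≈ -5.5.

μ₀ = -5.5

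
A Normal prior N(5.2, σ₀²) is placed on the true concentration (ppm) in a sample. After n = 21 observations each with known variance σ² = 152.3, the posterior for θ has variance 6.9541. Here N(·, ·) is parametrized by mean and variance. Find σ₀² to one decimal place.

For the Normal–Normal model with known σ², precisions add: τ_n = τ₀ + n/σ².
So 1/σ₀² = 1/6.9541 − 21/152.3 = 0.143800 − 0.137886 = 0.005914.
Hence σ₀² = 1/0.005914 ≈ 169.1.

σ₀² = 169.1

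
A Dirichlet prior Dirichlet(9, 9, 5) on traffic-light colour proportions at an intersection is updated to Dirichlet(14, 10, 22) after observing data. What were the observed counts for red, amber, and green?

counts (5, 1, 17)

For a Dirichlet(α) prior with multinomial counts c, the posterior is Dirichlet(α + c) componentwise.
Counts are posterior − prior componentwise: 14−9=5, 10−9=1, 22−5=17.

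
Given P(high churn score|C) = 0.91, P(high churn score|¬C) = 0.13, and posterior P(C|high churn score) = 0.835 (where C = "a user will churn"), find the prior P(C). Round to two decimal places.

In odds form, posterior odds = prior odds × likelihood ratio, so prior odds = posterior odds ÷ LR.
Posterior odds = 0.835/(1−0.835) = 5.0606. LR = 0.91/0.13 = 7.0000.
Prior odds = 5.0606/7.0000 = 0.7229, so P(C) = 0.7229/(1+0.7229) ≈ 0.42.

P(C) = 0.42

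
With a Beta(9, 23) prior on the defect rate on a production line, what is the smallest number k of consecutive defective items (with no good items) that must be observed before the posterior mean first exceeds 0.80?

k = 84

After k defective items and 0 good items the posterior is Beta(9+k, 23), with mean (9+k)/(9+23+k).
Set (9+k)/(32+k) > 0.80 and solve: k > (0.80·32 − 9)/(1 − 0.80) = 83.000.
The smallest integer exceeding 83.000 is 84, and checking k=84: (93)/(116) = 0.8017 > 0.80.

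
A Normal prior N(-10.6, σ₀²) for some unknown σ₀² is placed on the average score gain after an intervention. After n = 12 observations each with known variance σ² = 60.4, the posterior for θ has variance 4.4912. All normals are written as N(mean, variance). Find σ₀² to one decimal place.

Posterior precision equals prior precision plus data precision: 1/σ_n² = 1/σ₀² + n/σ².
So 1/σ₀² = 1/4.4912 − 12/60.4 = 0.222658 − 0.198675 = 0.023983.
Hence σ₀² = 1/0.023983 ≈ 41.7.

σ₀² = 41.7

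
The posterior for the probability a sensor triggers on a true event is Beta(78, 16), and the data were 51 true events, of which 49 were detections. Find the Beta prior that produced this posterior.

Under Beta–binomial conjugacy the posterior parameters are (a+s, b+f).
Subtract the data counts: 78−49=29, 16−2=14.

Beta(29, 14)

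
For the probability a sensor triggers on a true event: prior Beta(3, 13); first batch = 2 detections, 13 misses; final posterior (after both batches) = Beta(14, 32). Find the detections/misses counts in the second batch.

Sequential conjugate updates are equivalent to a single update on the pooled data, so total successes = posterior α − prior α and total failures = posterior β − prior β.
Total across both batches: 14−3=11 detections, 32−13=19 misses.
Subtract the first batch: 11−2=9 detections and 19−13=6 misses.

9 detections and 6 misses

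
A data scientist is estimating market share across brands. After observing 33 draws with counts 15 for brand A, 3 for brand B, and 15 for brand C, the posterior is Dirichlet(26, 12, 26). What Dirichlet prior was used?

For a Dirichlet(α) prior with multinomial counts c, the posterior is Dirichlet(α + c) componentwise.
Subtract each count from the matching posterior parameter: 26−15=11, 12−3=9, 26−15=11.

Dirichlet(11, 9, 11)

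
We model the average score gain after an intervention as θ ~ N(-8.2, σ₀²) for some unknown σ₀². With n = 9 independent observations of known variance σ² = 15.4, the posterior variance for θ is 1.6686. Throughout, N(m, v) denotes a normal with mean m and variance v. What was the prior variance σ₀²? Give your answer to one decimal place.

σ₀² = 67.2

For the Normal–Normal model with known σ², precisions add: τ_n = τ₀ + n/σ².
So 1/σ₀² = 1/1.6686 − 9/15.4 = 0.599305 − 0.584416 = 0.014889.
Hence σ₀² = 1/0.014889 ≈ 67.2.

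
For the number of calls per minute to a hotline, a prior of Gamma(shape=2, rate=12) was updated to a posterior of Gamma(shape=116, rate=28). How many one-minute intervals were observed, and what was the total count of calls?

n = 16 one-minute intervals with total 114 calls

Gamma–Poisson conjugacy: posterior shape = α + Σxᵢ, posterior rate = β + n.
Matching: Σxᵢ = 116 − 2 = 114 and n = 28 − 12 = 16.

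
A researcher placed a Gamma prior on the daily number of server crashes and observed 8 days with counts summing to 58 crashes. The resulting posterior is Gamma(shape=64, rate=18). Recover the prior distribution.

Gamma–Poisson conjugacy: posterior shape = α + Σxᵢ, posterior rate = β + n.
So α = 64 − 58 = 6 and β = 18 − 8 = 10.

Gamma(shape=6, rate=10)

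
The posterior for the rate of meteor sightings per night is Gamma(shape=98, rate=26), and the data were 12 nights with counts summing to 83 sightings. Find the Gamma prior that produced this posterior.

Gamma(shape=15, rate=14)

Gamma–Poisson conjugacy: posterior shape = α + Σxᵢ, posterior rate = β + n.
So α = 98 − 83 = 15 and β = 26 − 12 = 14.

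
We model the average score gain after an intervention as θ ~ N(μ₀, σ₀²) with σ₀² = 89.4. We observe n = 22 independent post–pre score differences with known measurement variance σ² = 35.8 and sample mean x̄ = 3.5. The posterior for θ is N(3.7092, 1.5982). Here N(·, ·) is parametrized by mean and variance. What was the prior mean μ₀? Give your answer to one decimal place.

With known observation variance, the Normal–Normal posterior has precision τ_n = τ₀ + n/σ² and mean μ_n = (τ₀μ₀ + (n/σ²)x̄)/τ_n.
Here τ₀ = 1/89.4 = 0.011186 and τ_data = 22/35.8 = 0.614525, so τ_n = 0.625711.
Rearranging for μ₀: μ₀ = (μ_n·τ_n − τ_data·x̄)/τ₀ = (3.7092·0.625711 − 0.614525·3.5) / 0.011186 = 0.170050/0.011186 ≈ 15.2.

μ₀ = 15.2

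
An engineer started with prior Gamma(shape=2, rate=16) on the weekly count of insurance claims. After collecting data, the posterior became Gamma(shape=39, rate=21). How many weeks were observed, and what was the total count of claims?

n = 5 weeks with total 37 claims

A Gamma(α, β) prior (rate parametrization) on a Poisson rate with n observations summing to S gives posterior Gamma(α+S, β+n).
Matching: Σxᵢ = 39 − 2 = 37 and n = 21 − 16 = 5.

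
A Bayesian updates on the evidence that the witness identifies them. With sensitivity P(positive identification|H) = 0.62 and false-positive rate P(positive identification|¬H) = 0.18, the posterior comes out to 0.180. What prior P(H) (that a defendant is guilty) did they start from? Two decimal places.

In odds form, posterior odds = prior odds × likelihood ratio, so prior odds = posterior odds ÷ LR.
Posterior odds = 0.180/(1−0.180) = 0.2195. LR = 0.62/0.18 = 3.4444.
Prior odds = 0.2195/3.4444 = 0.0637, so P(H) = 0.0637/(1+0.0637) ≈ 0.06.

P(H) = 0.06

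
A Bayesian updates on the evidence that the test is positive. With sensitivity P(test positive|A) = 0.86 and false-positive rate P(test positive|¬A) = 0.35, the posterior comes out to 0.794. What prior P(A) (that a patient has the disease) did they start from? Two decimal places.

P(A) = 0.61

Bayes' rule in odds form gives O(A|E) = O(A)·[P(E|A)/P(E|¬A)], hence O(A) = O(A|E)/LR.
Posterior odds = 0.794/(1−0.794) = 3.8544. LR = 0.86/0.35 = 2.4571.
Prior odds = 3.8544/2.4571 = 1.5687, so P(A) = 1.5687/(1+1.5687) ≈ 0.61.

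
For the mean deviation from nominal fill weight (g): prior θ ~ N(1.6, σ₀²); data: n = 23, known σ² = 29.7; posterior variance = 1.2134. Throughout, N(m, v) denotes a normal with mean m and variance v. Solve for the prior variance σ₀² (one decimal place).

Posterior precision equals prior precision plus data precision: 1/σ_n² = 1/σ₀² + n/σ².
So 1/σ₀² = 1/1.2134 − 23/29.7 = 0.824131 − 0.774411 = 0.049720.
Hence σ₀² = 1/0.049720 ≈ 20.1.

σ₀² = 20.1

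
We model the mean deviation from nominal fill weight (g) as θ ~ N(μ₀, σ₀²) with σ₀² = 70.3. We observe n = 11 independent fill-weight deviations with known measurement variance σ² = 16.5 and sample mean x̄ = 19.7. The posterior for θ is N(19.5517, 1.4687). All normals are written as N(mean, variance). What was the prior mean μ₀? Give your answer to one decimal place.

μ₀ = 12.6

With known observation variance, the Normal–Normal posterior has precision τ_n = τ₀ + n/σ² and mean μ_n = (τ₀μ₀ + (n/σ²)x̄)/τ_n.
Here τ₀ = 1/70.3 = 0.014225 and τ_data = 11/16.5 = 0.666667, so τ_n = 0.680892.
Rearranging for μ₀: μ₀ = (μ_n·τ_n − τ_data·x̄)/τ₀ = (19.5517·0.680892 − 0.666667·19.7) / 0.014225 = 0.179256/0.014225 ≈ 12.6.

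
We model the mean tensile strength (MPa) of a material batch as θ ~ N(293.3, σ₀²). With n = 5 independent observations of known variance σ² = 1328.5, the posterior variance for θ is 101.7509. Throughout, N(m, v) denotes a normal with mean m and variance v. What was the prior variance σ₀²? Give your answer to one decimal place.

Posterior precision equals prior precision plus data precision: 1/σ_n² = 1/σ₀² + n/σ².
So 1/σ₀² = 1/101.7509 − 5/1328.5 = 0.009828 − 0.003764 = 0.006064.
Hence σ₀² = 1/0.006064 ≈ 164.9.

σ₀² = 164.9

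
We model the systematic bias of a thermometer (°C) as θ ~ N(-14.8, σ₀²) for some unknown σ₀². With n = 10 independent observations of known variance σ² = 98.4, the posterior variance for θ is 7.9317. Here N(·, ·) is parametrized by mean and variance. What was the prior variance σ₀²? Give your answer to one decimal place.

For the Normal–Normal model with known σ², precisions add: τ_n = τ₀ + n/σ².
So 1/σ₀² = 1/7.9317 − 10/98.4 = 0.126076 − 0.101626 = 0.024450.
Hence σ₀² = 1/0.024450 ≈ 40.9.

σ₀² = 40.9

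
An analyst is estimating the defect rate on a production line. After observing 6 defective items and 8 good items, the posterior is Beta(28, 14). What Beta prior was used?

Beta(22, 6)

Under Beta–binomial conjugacy the posterior parameters are (α+s, β+f).
So α = 28 − 6 = 22 and β = 14 − 8 = 6.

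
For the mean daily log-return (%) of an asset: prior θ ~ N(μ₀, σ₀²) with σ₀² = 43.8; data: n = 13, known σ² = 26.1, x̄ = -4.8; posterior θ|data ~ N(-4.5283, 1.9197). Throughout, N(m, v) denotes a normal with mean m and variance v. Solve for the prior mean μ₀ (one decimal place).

The posterior mean is a precision-weighted average: μ_n = (τ₀μ₀ + τ_data·x̄)/(τ₀+τ_data), with τ₀=1/σ₀² and τ_data=n/σ².
Here τ₀ = 1/43.8 = 0.022831 and τ_data = 13/26.1 = 0.498084, so τ_n = 0.520915.
Rearranging for μ₀: μ₀ = (μ_n·τ_n − τ_data·x̄)/τ₀ = (-4.5283·0.520915 − 0.498084·-4.8) / 0.022831 = 0.031944/0.022831 ≈ 1.4.

μ₀ = 1.4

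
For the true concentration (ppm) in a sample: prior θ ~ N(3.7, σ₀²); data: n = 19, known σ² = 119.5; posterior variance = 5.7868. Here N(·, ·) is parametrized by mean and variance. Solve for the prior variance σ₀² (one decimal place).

For the Normal–Normal model with known σ², precisions add: τ_n = τ₀ + n/σ².
So 1/σ₀² = 1/5.7868 − 19/119.5 = 0.172807 − 0.158996 = 0.013811.
Hence σ₀² = 1/0.013811 ≈ 72.4.

σ₀² = 72.4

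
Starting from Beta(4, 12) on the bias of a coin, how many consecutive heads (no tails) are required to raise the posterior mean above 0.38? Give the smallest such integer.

After k heads and 0 tails the posterior is Beta(4+k, 12), with mean (4+k)/(4+12+k).
Set (4+k)/(16+k) > 0.38 and solve: k > (0.38·16 − 4)/(1 − 0.38) = 3.355.
The smallest integer exceeding 3.355 is 4, and checking k=4: (8)/(20) = 0.4000 > 0.38.

k = 4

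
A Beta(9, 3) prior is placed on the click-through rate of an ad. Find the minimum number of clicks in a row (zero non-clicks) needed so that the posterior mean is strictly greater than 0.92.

After k clicks and 0 non-clicks the posterior is Beta(9+k, 3), with mean (9+k)/(9+3+k).
Set (9+k)/(12+k) > 0.92 and solve: k > (0.92·12 − 9)/(1 − 0.92) = 25.500.
The smallest integer exceeding 25.500 is 26.

k = 26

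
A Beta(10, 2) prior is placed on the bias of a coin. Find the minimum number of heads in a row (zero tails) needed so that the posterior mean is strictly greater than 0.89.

k = 7

After k heads and 0 tails the posterior is Beta(10+k, 2), with mean (10+k)/(10+2+k).
Set (10+k)/(12+k) > 0.89 and solve: k > (0.89·12 − 10)/(1 − 0.89) = 6.182.
The smallest integer exceeding 6.182 is 7.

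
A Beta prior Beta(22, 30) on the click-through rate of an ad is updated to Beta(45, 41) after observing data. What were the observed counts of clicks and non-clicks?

23 clicks and 11 non-clicks

Under Beta–binomial conjugacy the posterior parameters are (a+s, b+f).
Match parameters: s=45−22=23, f=41−30=11.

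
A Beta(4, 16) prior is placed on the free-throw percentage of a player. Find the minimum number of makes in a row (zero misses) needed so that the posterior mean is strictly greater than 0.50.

k = 13

After k makes and 0 misses the posterior is Beta(4+k, 16), with mean (4+k)/(4+16+k).
Set (4+k)/(20+k) > 0.50 and solve: k > (0.50·20 − 4)/(1 − 0.50) = 12.000.
The smallest integer exceeding 12.000 is 13.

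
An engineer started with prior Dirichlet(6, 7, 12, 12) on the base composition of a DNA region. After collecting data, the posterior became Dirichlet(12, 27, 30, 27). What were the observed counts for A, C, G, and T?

counts (6, 20, 18, 15)

For a Dirichlet(α) prior with multinomial counts c, the posterior is Dirichlet(α + c) componentwise.
Counts are posterior − prior componentwise: 12−6=6, 27−7=20, 30−12=18, 27−12=15.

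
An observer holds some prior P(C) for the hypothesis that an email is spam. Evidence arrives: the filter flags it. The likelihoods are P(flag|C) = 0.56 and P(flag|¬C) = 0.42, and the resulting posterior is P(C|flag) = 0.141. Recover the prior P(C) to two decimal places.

Bayes' rule in odds form gives O(C|E) = O(C)·[P(E|C)/P(E|¬C)], hence O(C) = O(C|E)/LR.
Posterior odds = 0.141/(1−0.141) = 0.1641. LR = 0.56/0.42 = 1.3333.
Prior odds = 0.1641/1.3333 = 0.1231, so P(C) = 0.1231/(1+0.1231) ≈ 0.11.

P(C) = 0.11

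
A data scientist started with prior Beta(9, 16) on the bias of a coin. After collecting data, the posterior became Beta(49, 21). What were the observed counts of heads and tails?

Under Beta–binomial conjugacy the posterior parameters are (a+s, b+f).
So s = 49 − 9 = 40 and f = 21 − 16 = 5.

40 heads and 5 tails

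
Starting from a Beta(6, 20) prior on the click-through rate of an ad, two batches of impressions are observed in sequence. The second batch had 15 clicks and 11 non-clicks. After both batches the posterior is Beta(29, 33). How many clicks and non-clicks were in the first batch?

Sequential conjugate updates are equivalent to a single update on the pooled data, so total successes = posterior α − prior α and total failures = posterior β − prior β.
Total across both batches: 29−6=23 clicks, 33−20=13 non-clicks.
Subtract the second batch: 23−15=8 clicks and 13−11=2 non-clicks.

8 clicks and 2 non-clicks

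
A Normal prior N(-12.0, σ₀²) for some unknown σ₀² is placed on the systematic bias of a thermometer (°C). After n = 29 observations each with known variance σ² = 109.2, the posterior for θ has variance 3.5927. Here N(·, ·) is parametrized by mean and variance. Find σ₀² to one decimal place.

σ₀² = 78.3

For the Normal–Normal model with known σ², precisions add: τ_n = τ₀ + n/σ².
So 1/σ₀² = 1/3.5927 − 29/109.2 = 0.278342 − 0.265568 = 0.012774.
Hence σ₀² = 1/0.012774 ≈ 78.3.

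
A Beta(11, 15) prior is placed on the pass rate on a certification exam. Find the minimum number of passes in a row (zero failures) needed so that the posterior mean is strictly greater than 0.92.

k = 162

After k passes and 0 failures the posterior is Beta(11+k, 15), with mean (11+k)/(11+15+k).
Set (11+k)/(26+k) > 0.92 and solve: k > (0.92·26 − 11)/(1 − 0.92) = 161.500.
The smallest integer exceeding 161.500 is 162, and checking k=162: (173)/(188) = 0.9202 > 0.92.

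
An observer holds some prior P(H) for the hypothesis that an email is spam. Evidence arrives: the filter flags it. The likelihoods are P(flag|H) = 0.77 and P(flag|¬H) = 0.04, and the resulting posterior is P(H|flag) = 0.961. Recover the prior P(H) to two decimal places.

In odds form, posterior odds = prior odds × likelihood ratio, so prior odds = posterior odds ÷ LR.
Posterior odds = 0.961/(1−0.961) = 24.6410. LR = 0.77/0.04 = 19.2500.
Prior odds = 24.6410/19.2500 = 1.2801, so P(H) = 1.2801/(1+1.2801) ≈ 0.56.

P(H) = 0.56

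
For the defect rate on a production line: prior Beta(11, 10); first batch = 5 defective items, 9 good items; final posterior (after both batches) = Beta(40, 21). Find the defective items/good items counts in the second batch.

24 defective items and 2 good items

Sequential conjugate updates are equivalent to a single update on the pooled data, so total successes = posterior α − prior α and total failures = posterior β − prior β.
Total across both batches: 40−11=29 defective items, 21−10=11 good items.
Subtract the first batch: 29−5=24 defective items and 11−9=2 good items.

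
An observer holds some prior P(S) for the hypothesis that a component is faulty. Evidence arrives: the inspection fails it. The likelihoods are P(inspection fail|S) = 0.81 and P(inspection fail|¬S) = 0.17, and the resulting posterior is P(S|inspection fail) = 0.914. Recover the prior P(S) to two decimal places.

P(S) = 0.69

In odds form, posterior odds = prior odds × likelihood ratio, so prior odds = posterior odds ÷ LR.
Posterior odds = 0.914/(1−0.914) = 10.6279. LR = 0.81/0.17 = 4.7647.
Prior odds = 10.6279/4.7647 = 2.2305, so P(S) = 2.2305/(1+2.2305) ≈ 0.69.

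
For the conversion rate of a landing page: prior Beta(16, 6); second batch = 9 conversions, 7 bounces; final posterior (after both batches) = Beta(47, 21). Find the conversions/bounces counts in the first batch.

Because Beta–binomial updating is additive in the counts, the combined data contributed (α_post−α_prior, β_post−β_prior) successes and failures.
Total across both batches: 47−16=31 conversions, 21−6=15 bounces.
Subtract the second batch: 31−9=22 conversions and 15−7=8 bounces.

22 conversions and 8 bounces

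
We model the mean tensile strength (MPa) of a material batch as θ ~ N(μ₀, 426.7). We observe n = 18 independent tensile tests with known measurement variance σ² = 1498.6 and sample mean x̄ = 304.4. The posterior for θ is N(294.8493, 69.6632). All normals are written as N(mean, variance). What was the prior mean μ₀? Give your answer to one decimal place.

The posterior mean is a precision-weighted average: μ_n = (τ₀μ₀ + τ_data·x̄)/(τ₀+τ_data), with τ₀=1/σ₀² and τ_data=n/σ².
Here τ₀ = 1/426.7 = 0.002344 and τ_data = 18/1498.6 = 0.012011, so τ_n = 0.014355.
Rearranging for μ₀: μ₀ = (μ_n·τ_n − τ_data·x̄)/τ₀ = (294.8493·0.014355 − 0.012011·304.4) / 0.002344 = 0.576413/0.002344 ≈ 245.9.

μ₀ = 245.9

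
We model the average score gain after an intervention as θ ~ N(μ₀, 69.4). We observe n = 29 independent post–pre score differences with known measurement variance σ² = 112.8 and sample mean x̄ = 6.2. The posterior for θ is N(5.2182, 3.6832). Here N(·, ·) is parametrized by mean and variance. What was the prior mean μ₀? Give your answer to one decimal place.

μ₀ = -12.3

The posterior mean is a precision-weighted average: μ_n = (τ₀μ₀ + τ_data·x̄)/(τ₀+τ_data), with τ₀=1/σ₀² and τ_data=n/σ².
Here τ₀ = 1/69.4 = 0.014409 and τ_data = 29/112.8 = 0.257092, so τ_n = 0.271501.
Rearranging for μ₀: μ₀ = (μ_n·τ_n − τ_data·x̄)/τ₀ = (5.2182·0.271501 − 0.257092·6.2) / 0.014409 = -0.177224/0.014409 ≈ -12.3.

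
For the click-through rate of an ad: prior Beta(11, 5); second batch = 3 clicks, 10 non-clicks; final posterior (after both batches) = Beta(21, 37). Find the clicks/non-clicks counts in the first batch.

7 clicks and 22 non-clicks

Because Beta–binomial updating is additive in the counts, the combined data contributed (α_post−α_prior, β_post−β_prior) successes and failures.
Total across both batches: 21−11=10 clicks, 37−5=32 non-clicks.
Subtract the second batch: 10−3=7 clicks and 32−10=22 non-clicks.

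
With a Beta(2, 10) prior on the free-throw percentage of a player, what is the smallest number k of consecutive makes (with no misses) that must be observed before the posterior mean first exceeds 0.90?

k = 89

After k makes and 0 misses the posterior is Beta(2+k, 10), with mean (2+k)/(2+10+k).
Set (2+k)/(12+k) > 0.90 and solve: k > (0.90·12 − 2)/(1 − 0.90) = 88.000.
The smallest integer exceeding 88.000 is 89, and checking k=89: (91)/(101) = 0.9010 > 0.90.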